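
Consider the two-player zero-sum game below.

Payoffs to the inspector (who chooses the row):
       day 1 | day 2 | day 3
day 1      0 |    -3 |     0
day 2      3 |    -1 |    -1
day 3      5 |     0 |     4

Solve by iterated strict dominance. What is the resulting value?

0

Row day 1 is strictly dominated by row day 3 (5>0, 0>-3, 4>0); eliminate day 1.
Column day 1 is strictly dominated by day 2 for the inspectee (-1<3, 0<5); eliminate day 1.
Row day 2 is strictly dominated by row day 3 (0>-1, 4>-1); eliminate day 2.
Column day 3 is strictly dominated by day 2 for the inspectee (0<4); eliminate day 3.
Only (day 3, day 2) remains, with payoff 0.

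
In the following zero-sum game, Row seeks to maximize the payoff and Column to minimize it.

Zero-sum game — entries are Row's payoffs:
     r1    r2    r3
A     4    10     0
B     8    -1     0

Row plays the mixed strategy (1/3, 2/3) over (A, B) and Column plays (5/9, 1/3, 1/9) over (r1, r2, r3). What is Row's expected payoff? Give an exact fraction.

124/27

Against (5/9, 1/3, 1/9), each row's expected payoff is A: 50/9; B: 37/9.
Taking the (1/3, 2/3)-weighted average: (1/3)·(50/9) + (2/3)·(37/9) = 124/27.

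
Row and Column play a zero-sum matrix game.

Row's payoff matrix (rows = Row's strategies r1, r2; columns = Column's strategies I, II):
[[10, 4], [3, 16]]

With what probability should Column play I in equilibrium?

12/19

Row minima are 4 and 3, so Row's maximin is 4; column maxima are 10 and 16, so Column's minimax is 10. These differ, so the equilibrium is in mixed strategies.
Let Column play I with probability q. Row is indifferent when 10q + 4(1−q) = 3q + 16(1−q), giving q = 12/19.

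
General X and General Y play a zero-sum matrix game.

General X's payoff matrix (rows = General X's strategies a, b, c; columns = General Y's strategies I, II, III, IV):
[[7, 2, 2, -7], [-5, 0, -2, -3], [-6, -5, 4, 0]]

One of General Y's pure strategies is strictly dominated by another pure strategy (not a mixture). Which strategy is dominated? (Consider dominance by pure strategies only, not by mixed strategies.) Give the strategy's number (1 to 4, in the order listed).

General Y prefers columns that give General X less. Compare III with IV: -7 < 2, -3 < -2, 0 < 4.
So IV strictly dominates III for General Y; III is strictly dominated.

3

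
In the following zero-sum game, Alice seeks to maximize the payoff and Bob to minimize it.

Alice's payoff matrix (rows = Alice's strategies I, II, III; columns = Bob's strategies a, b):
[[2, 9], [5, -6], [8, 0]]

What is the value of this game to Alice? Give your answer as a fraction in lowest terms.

24/5

Row II is strictly dominated by row III, so Alice never plays it.
The remaining 2×2 game on (I, III) × (a, b) has no saddle point. Let Alice play I with probability p; indifference gives 2p + 8(1−p) = 9p, so p = 8/15.
Similarly Bob's optimal q on a is 3/5, and the value is 2·(3/5) + (9)·(2/5) = 24/5.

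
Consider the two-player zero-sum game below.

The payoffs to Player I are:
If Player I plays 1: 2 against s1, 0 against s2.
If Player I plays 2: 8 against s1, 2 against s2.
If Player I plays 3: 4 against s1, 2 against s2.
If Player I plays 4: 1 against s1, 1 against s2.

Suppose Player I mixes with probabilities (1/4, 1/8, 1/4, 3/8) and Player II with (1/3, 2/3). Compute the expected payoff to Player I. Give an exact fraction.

41/24

Against (1/3, 2/3), each row's expected payoff is 1: 2/3; 2: 4; 3: 8/3; 4: 1.
Taking the (1/4, 1/8, 1/4, 3/8)-weighted average: (1/4)·(2/3) + (1/8)·(4) + (1/4)·(8/3) + (3/8)·(1) = 41/24.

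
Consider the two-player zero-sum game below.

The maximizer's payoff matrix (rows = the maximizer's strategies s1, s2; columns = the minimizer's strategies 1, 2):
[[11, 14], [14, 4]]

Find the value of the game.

152/13

Row minima are 11 and 4, so the maximizer's maximin is 11; column maxima are 14 and 14, so the minimizer's minimax is 14. These differ, so the equilibrium is in mixed strategies.
Let the maximizer play s1 with probability p. The minimizer is indifferent when 11p + 14(1−p) = 14p + 4(1−p), giving p = 10/13.
Let the minimizer play 1 with probability q. The maximizer is indifferent when 11q + 14(1−q) = 14q + 4(1−q), giving q = 10/13.
The value is 11·(10/13) + (14)·(3/13) = 152/13.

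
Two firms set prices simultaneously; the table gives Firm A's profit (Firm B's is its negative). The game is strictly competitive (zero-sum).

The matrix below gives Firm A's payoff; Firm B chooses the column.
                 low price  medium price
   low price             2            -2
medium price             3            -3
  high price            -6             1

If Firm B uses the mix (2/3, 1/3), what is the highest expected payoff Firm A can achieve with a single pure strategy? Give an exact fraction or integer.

1

low price: (2)·(2/3) + (-2)·(1/3) = 2/3.
medium price: (3)·(2/3) + (-3)·(1/3) = 1.
high price: (-6)·(2/3) + (1)·(1/3) = -11/3.
The best pure response is medium price with expected payoff 1.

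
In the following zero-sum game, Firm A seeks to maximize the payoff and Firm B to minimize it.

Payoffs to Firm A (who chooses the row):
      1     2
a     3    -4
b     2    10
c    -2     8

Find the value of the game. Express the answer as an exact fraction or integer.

38/15

Row c is strictly dominated by row b, so Firm A never plays it.
The remaining 2×2 game on (a, b) × (1, 2) has no saddle point. Let Firm A play a with probability p; indifference gives 3p + 2(1−p) = −4p + 10(1−p), so p = 8/15.
Similarly Firm B's optimal q on 1 is 14/15, and the value is 3·(14/15) + (-4)·(1/15) = 38/15.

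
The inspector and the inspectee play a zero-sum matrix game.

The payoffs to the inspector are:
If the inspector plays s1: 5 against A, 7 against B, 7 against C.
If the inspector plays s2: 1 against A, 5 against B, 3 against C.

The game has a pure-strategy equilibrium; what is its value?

5

Row minima: 5, 1 → the inspector's maximin is 5.
Column maxima: 5, 7, 7 → the inspectee's minimax is 5.
They coincide at (s1, A), so the value is 5.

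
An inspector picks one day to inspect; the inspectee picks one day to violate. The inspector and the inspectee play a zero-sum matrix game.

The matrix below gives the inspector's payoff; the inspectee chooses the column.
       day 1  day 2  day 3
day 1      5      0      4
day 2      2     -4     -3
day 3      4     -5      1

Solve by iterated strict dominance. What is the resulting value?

Column day 1 is strictly dominated by day 2 for the inspectee (0<5, -4<2, -5<4); eliminate day 1.
Row day 2 is strictly dominated by row day 1 (0>-4, 4>-3); eliminate day 2.
Row day 3 is strictly dominated by row day 1 (0>-5, 4>1); eliminate day 3.
Column day 3 is strictly dominated by day 2 for the inspectee (0<4); eliminate day 3.
Only (day 1, day 2) remains, with payoff 0.

0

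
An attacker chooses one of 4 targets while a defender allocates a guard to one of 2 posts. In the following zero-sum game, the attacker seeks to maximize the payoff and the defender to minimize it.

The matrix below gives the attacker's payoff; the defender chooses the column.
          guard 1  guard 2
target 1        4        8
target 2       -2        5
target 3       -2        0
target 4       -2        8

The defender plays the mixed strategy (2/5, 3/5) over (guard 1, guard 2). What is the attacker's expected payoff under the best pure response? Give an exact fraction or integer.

target 1: (4)·(2/5) + (8)·(3/5) = 32/5.
target 2: (-2)·(2/5) + (5)·(3/5) = 11/5.
target 3: (-2)·(2/5) + (0)·(3/5) = -4/5.
target 4: (-2)·(2/5) + (8)·(3/5) = 4.
The best pure response is target 1 with expected payoff 32/5.

32/5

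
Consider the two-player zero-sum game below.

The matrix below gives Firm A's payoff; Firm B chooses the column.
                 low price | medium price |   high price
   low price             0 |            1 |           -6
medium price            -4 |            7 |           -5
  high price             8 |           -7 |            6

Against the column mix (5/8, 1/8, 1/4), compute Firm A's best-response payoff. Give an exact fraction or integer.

low price: (0)·(5/8) + (1)·(1/8) + (-6)·(1/4) = -11/8.
medium price: (-4)·(5/8) + (7)·(1/8) + (-5)·(1/4) = -23/8.
high price: (8)·(5/8) + (-7)·(1/8) + (6)·(1/4) = 45/8.
The best pure response is high price with expected payoff 45/8.

45/8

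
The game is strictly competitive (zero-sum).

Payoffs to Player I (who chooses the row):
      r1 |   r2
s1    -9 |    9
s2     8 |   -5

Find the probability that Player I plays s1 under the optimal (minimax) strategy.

Row minima are -9 and -5, so Player I's maximin is -5; column maxima are 8 and 9, so Player II's minimax is 8. These differ, so the equilibrium is in mixed strategies.
Let Player I play s1 with probability p. Player II is indifferent when −9p + 8(1−p) = 9p − 5(1−p), giving p = 13/31.

13/31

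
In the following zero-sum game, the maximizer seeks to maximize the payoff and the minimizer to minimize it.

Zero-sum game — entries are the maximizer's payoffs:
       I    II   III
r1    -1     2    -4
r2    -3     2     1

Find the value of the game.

Column II is strictly dominated by III for the minimizer (it gives the maximizer more in every row).
The remaining 2×2 game on (r1, r2) × (I, III) has no saddle point. Let the maximizer play r1 with probability p; indifference gives −p − 3(1−p) = −4p + (1−p), so p = 4/7.
Similarly the minimizer's optimal q on I is 5/7, and the value is -1·(5/7) + (-4)·(2/7) = -13/7.

-13/7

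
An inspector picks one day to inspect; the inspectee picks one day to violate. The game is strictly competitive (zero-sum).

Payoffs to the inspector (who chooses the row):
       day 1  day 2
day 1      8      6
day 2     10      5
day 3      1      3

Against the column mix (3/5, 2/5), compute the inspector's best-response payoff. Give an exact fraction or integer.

day 1: (8)·(3/5) + (6)·(2/5) = 36/5.
day 2: (10)·(3/5) + (5)·(2/5) = 8.
day 3: (1)·(3/5) + (3)·(2/5) = 9/5.
The best pure response is day 2 with expected payoff 8.

8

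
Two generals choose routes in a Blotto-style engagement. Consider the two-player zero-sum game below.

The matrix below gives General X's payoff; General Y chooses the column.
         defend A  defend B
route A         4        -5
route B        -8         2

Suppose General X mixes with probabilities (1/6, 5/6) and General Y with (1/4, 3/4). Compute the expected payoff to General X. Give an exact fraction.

Against (1/4, 3/4), each row's expected payoff is route A: -11/4; route B: -1/2.
Taking the (1/6, 5/6)-weighted average: (1/6)·(-11/4) + (5/6)·(-1/2) = -7/8.

-7/8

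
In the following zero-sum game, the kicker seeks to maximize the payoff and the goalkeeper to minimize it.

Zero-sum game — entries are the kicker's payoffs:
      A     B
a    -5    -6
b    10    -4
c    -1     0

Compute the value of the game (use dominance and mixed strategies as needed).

Row a is strictly dominated by row c, so the kicker never plays it.
The remaining 2×2 game on (b, c) × (A, B) has no saddle point. Let the kicker play b with probability p; indifference gives 10p − (1−p) = −4p, so p = 1/15.
Similarly the goalkeeper's optimal q on A is 4/15, and the value is 10·(4/15) + (-4)·(11/15) = -4/15.

-4/15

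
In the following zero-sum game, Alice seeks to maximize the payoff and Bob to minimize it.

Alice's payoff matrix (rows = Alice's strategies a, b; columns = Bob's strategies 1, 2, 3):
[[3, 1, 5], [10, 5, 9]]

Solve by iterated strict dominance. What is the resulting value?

5

Row a is strictly dominated by row b (10>3, 5>1, 9>5); eliminate a.
Column 1 is strictly dominated by 2 for Bob (5<10); eliminate 1.
Column 3 is strictly dominated by 2 for Bob (5<9); eliminate 3.
Only (b, 2) remains, with payoff 5.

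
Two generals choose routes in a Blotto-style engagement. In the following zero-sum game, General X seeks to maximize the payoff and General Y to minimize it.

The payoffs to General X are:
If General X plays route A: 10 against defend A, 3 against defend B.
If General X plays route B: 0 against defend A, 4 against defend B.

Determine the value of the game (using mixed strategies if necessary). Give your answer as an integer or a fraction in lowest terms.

Row minima are 3 and 0, so General X's maximin is 3; column maxima are 10 and 4, so General Y's minimax is 4. These differ, so the equilibrium is in mixed strategies.
Let General X play route A with probability p. General Y is indifferent when 10p = 3p + 4(1−p), giving p = 4/11.
Let General Y play defend A with probability q. General X is indifferent when 10q + 3(1−q) = 4(1−q), giving q = 1/11.
The value is 10·(1/11) + (3)·(10/11) = 40/11.

40/11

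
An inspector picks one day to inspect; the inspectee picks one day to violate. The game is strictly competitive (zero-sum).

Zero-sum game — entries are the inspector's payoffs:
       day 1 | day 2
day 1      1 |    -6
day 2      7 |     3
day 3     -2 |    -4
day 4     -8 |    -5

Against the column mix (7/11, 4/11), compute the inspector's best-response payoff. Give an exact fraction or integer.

61/11

day 1: (1)·(7/11) + (-6)·(4/11) = -17/11.
day 2: (7)·(7/11) + (3)·(4/11) = 61/11.
day 3: (-2)·(7/11) + (-4)·(4/11) = -30/11.
day 4: (-8)·(7/11) + (-5)·(4/11) = -76/11.
The best pure response is day 2 with expected payoff 61/11.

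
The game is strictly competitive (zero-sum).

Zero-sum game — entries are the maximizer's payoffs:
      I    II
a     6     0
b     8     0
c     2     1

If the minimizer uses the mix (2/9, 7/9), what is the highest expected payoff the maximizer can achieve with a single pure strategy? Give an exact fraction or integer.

a: (6)·(2/9) + (0)·(7/9) = 4/3.
b: (8)·(2/9) + (0)·(7/9) = 16/9.
c: (2)·(2/9) + (1)·(7/9) = 11/9.
The best pure response is b with expected payoff 16/9.

16/9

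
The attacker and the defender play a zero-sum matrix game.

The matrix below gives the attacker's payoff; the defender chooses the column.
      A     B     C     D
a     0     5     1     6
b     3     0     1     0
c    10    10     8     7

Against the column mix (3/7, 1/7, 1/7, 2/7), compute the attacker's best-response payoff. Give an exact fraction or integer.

a: (0)·(3/7) + (5)·(1/7) + (1)·(1/7) + (6)·(2/7) = 18/7.
b: (3)·(3/7) + (0)·(1/7) + (1)·(1/7) + (0)·(2/7) = 10/7.
c: (10)·(3/7) + (10)·(1/7) + (8)·(1/7) + (7)·(2/7) = 62/7.
The best pure response is c with expected payoff 62/7.

62/7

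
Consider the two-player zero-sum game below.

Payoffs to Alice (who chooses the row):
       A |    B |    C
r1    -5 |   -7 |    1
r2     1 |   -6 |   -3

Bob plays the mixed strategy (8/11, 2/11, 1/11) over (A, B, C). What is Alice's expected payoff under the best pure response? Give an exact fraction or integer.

r1: (-5)·(8/11) + (-7)·(2/11) + (1)·(1/11) = -53/11.
r2: (1)·(8/11) + (-6)·(2/11) + (-3)·(1/11) = -7/11.
The best pure response is r2 with expected payoff -7/11.

-7/11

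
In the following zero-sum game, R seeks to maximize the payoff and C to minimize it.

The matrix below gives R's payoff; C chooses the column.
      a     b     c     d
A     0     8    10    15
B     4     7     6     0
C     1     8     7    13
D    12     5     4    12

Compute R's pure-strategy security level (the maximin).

The worst-case payoff for each row is A: 0, B: 0, C: 1, D: 4.
The best of these is 4.

4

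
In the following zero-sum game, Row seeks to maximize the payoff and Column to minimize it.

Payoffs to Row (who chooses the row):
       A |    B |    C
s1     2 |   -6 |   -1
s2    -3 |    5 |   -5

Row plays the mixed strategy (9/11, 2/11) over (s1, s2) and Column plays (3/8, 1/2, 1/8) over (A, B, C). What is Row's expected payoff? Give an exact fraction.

-159/88

Against (3/8, 1/2, 1/8), each row's expected payoff is s1: -19/8; s2: 3/4.
Taking the (9/11, 2/11)-weighted average: (9/11)·(-19/8) + (2/11)·(3/4) = -159/88.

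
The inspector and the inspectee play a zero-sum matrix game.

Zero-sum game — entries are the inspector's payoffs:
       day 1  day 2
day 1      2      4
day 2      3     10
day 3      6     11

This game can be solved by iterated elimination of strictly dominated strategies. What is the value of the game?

6

Column day 2 is strictly dominated by day 1 for the inspectee (2<4, 3<10, 6<11); eliminate day 2.
Row day 1 is strictly dominated by row day 2 (3>2); eliminate day 1.
Row day 2 is strictly dominated by row day 3 (6>3); eliminate day 2.
Only (day 3, day 1) remains, with payoff 6.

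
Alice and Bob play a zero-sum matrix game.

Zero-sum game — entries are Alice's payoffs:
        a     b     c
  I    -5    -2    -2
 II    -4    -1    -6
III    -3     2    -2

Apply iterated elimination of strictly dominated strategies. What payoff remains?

-3

Row II is strictly dominated by row III (-3>-4, 2>-1, -2>-6); eliminate II.
Column b is strictly dominated by a for Bob (-5<-2, -3<2); eliminate b.
Column c is strictly dominated by a for Bob (-5<-2, -3<-2); eliminate c.
Row I is strictly dominated by row III (-3>-5); eliminate I.
Only (III, a) remains, with payoff -3.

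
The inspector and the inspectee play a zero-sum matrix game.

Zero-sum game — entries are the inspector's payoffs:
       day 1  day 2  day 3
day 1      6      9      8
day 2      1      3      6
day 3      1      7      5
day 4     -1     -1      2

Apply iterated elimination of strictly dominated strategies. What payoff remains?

6

Column day 3 is strictly dominated by day 1 for the inspectee (6<8, 1<6, 1<5, -1<2); eliminate day 3.
Row day 4 is strictly dominated by row day 1 (6>-1, 9>-1); eliminate day 4.
Row day 2 is strictly dominated by row day 1 (6>1, 9>3); eliminate day 2.
Row day 3 is strictly dominated by row day 1 (6>1, 9>7); eliminate day 3.
Column day 2 is strictly dominated by day 1 for the inspectee (6<9); eliminate day 2.
Only (day 1, day 1) remains, with payoff 6.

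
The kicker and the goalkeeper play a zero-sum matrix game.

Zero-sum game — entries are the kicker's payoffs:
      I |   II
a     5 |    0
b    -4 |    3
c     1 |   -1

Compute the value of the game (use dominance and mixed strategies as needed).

Row c is strictly dominated by row a, so the kicker never plays it.
The remaining 2×2 game on (a, b) × (I, II) has no saddle point. Let the kicker play a with probability p; indifference gives 5p − 4(1−p) = 3(1−p), so p = 7/12.
Similarly the goalkeeper's optimal q on I is 1/4, and the value is 5·(1/4) + (0)·(3/4) = 5/4.

5/4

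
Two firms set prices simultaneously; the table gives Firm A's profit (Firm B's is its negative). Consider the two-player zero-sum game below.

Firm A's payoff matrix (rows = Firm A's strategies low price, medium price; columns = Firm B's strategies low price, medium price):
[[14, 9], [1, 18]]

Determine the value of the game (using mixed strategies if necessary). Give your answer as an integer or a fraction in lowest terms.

Row minima are 9 and 1, so Firm A's maximin is 9; column maxima are 14 and 18, so Firm B's minimax is 14. These differ, so the equilibrium is in mixed strategies.
Let Firm A play low price with probability p. Firm B is indifferent when 14p + (1−p) = 9p + 18(1−p), giving p = 17/22.
Let Firm B play low price with probability q. Firm A is indifferent when 14q + 9(1−q) = q + 18(1−q), giving q = 9/22.
The value is 14·(9/22) + (9)·(13/22) = 243/22.

243/22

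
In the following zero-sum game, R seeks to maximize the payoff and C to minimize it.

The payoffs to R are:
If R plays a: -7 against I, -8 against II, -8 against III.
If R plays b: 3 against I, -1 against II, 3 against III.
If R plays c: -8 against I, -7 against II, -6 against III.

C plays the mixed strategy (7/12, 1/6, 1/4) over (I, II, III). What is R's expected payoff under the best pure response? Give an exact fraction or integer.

a: (-7)·(7/12) + (-8)·(1/6) + (-8)·(1/4) = -89/12.
b: (3)·(7/12) + (-1)·(1/6) + (3)·(1/4) = 7/3.
c: (-8)·(7/12) + (-7)·(1/6) + (-6)·(1/4) = -22/3.
The best pure response is b with expected payoff 7/3.

7/3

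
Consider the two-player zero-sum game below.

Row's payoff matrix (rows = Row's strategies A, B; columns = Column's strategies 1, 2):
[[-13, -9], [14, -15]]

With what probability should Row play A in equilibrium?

29/33

Row minima are -13 and -15, so Row's maximin is -13; column maxima are 14 and -9, so Column's minimax is -9. These differ, so the equilibrium is in mixed strategies.
Let Row play A with probability p. Column is indifferent when −13p + 14(1−p) = −9p − 15(1−p), giving p = 29/33.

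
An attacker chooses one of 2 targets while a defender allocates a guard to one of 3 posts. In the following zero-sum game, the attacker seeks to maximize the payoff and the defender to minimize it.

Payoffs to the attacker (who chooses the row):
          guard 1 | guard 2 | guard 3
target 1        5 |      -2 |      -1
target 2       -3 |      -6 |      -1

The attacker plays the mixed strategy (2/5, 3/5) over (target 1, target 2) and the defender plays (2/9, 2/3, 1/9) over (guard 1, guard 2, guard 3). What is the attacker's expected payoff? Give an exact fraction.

Against (2/9, 2/3, 1/9), each row's expected payoff is target 1: -1/3; target 2: -43/9.
Taking the (2/5, 3/5)-weighted average: (2/5)·(-1/3) + (3/5)·(-43/9) = -3.

-3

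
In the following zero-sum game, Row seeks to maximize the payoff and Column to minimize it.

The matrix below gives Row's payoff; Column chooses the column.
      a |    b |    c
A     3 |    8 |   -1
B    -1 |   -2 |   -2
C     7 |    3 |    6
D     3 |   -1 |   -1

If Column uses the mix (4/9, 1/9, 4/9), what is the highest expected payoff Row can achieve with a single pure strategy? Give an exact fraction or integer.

A: (3)·(4/9) + (8)·(1/9) + (-1)·(4/9) = 16/9.
B: (-1)·(4/9) + (-2)·(1/9) + (-2)·(4/9) = -14/9.
C: (7)·(4/9) + (3)·(1/9) + (6)·(4/9) = 55/9.
D: (3)·(4/9) + (-1)·(1/9) + (-1)·(4/9) = 7/9.
The best pure response is C with expected payoff 55/9.

55/9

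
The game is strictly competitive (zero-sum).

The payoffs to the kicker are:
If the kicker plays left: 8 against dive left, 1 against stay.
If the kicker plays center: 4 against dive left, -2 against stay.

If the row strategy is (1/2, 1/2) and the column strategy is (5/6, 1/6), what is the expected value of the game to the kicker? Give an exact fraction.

59/12

Against (5/6, 1/6), each row's expected payoff is left: 41/6; center: 3.
Taking the (1/2, 1/2)-weighted average: (1/2)·(41/6) + (1/2)·(3) = 59/12.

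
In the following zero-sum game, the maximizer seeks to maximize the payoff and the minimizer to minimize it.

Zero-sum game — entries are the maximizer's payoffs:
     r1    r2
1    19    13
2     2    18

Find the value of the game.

158/11

Row minima are 13 and 2, so the maximizer's maximin is 13; column maxima are 19 and 18, so the minimizer's minimax is 18. These differ, so the equilibrium is in mixed strategies.
Let the maximizer play 1 with probability p. The minimizer is indifferent when 19p + 2(1−p) = 13p + 18(1−p), giving p = 8/11.
Let the minimizer play r1 with probability q. The maximizer is indifferent when 19q + 13(1−q) = 2q + 18(1−q), giving q = 5/22.
The value is 19·(5/22) + (13)·(17/22) = 158/11.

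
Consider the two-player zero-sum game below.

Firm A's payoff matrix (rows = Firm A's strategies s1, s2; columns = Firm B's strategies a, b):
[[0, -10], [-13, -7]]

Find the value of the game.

-65/8

Row minima are -10 and -13, so Firm A's maximin is -10; column maxima are 0 and -7, so Firm B's minimax is -7. These differ, so the equilibrium is in mixed strategies.
Let Firm A play s1 with probability p. Firm B is indifferent when −13(1−p) = −10p − 7(1−p), giving p = 3/8.
Let Firm B play a with probability q. Firm A is indifferent when −10(1−q) = −13q − 7(1−q), giving q = 3/16.
The value is 0·(3/16) + (-10)·(13/16) = -65/8.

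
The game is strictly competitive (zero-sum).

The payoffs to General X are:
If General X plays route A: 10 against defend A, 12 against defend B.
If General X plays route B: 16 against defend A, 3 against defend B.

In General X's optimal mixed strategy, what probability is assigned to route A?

13/15

Row minima are 10 and 3, so General X's maximin is 10; column maxima are 16 and 12, so General Y's minimax is 12. These differ, so the equilibrium is in mixed strategies.
Let General X play route A with probability p. General Y is indifferent when 10p + 16(1−p) = 12p + 3(1−p), giving p = 13/15.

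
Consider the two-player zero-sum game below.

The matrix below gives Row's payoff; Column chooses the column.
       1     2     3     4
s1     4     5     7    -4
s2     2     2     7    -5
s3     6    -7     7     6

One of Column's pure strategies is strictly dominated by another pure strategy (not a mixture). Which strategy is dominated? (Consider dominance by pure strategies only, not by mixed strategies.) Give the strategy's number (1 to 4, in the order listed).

3

Column prefers columns that give Row less. Compare 3 with 1: 4 < 7, 2 < 7, 6 < 7.
So 1 strictly dominates 3 for Column; 3 is strictly dominated.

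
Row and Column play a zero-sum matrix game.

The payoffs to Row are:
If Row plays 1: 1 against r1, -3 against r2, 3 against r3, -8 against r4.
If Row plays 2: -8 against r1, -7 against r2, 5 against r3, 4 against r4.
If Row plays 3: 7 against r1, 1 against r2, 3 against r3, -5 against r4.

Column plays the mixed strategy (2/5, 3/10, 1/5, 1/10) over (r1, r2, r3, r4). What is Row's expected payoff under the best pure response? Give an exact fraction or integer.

16/5

1: (1)·(2/5) + (-3)·(3/10) + (3)·(1/5) + (-8)·(1/10) = -7/10.
2: (-8)·(2/5) + (-7)·(3/10) + (5)·(1/5) + (4)·(1/10) = -39/10.
3: (7)·(2/5) + (1)·(3/10) + (3)·(1/5) + (-5)·(1/10) = 16/5.
The best pure response is 3 with expected payoff 16/5.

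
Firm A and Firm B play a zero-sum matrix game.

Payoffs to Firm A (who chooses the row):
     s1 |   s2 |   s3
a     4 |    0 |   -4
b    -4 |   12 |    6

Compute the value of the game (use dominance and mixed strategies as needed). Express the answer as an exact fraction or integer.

4/9

Column s2 is strictly dominated by s3 for Firm B (it gives Firm A more in every row).
The remaining 2×2 game on (a, b) × (s1, s3) has no saddle point. Let Firm A play a with probability p; indifference gives 4p − 4(1−p) = −4p + 6(1−p), so p = 5/9.
Similarly Firm B's optimal q on s1 is 5/9, and the value is 4·(5/9) + (-4)·(4/9) = 4/9.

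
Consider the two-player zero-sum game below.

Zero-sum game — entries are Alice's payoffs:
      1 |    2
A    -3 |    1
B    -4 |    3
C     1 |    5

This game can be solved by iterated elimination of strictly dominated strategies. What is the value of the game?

Column 2 is strictly dominated by 1 for Bob (-3<1, -4<3, 1<5); eliminate 2.
Row B is strictly dominated by row A (-3>-4); eliminate B.
Row A is strictly dominated by row C (1>-3); eliminate A.
Only (C, 1) remains, with payoff 1.

1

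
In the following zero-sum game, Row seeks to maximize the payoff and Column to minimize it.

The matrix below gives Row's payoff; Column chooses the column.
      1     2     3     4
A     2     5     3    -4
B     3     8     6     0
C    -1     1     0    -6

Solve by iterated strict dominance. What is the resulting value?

0

Row C is strictly dominated by row A (2>-1, 5>1, 3>0, -4>-6); eliminate C.
Column 1 is strictly dominated by 4 for Column (-4<2, 0<3); eliminate 1.
Row A is strictly dominated by row B (8>5, 6>3, 0>-4); eliminate A.
Column 3 is strictly dominated by 4 for Column (0<6); eliminate 3.
Column 2 is strictly dominated by 4 for Column (0<8); eliminate 2.
Only (B, 4) remains, with payoff 0.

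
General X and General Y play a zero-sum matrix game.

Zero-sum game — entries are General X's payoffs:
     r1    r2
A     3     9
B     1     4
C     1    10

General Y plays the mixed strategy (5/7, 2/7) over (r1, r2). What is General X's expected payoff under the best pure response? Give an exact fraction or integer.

A: (3)·(5/7) + (9)·(2/7) = 33/7.
B: (1)·(5/7) + (4)·(2/7) = 13/7.
C: (1)·(5/7) + (10)·(2/7) = 25/7.
The best pure response is A with expected payoff 33/7.

33/7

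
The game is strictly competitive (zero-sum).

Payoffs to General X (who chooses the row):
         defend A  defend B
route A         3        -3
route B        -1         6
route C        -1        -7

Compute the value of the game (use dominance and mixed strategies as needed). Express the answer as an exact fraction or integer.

Row route C is strictly dominated by row route A, so General X never plays it.
The remaining 2×2 game on (route A, route B) × (defend A, defend B) has no saddle point. Let General X play route A with probability p; indifference gives 3p − (1−p) = −3p + 6(1−p), so p = 7/13.
Similarly General Y's optimal q on defend A is 9/13, and the value is 3·(9/13) + (-3)·(4/13) = 15/13.

15/13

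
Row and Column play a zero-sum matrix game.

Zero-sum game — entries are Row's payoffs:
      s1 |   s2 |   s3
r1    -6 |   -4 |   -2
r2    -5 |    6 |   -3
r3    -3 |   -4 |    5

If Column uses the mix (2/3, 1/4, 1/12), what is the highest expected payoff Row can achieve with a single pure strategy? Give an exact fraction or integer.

r1: (-6)·(2/3) + (-4)·(1/4) + (-2)·(1/12) = -31/6.
r2: (-5)·(2/3) + (6)·(1/4) + (-3)·(1/12) = -25/12.
r3: (-3)·(2/3) + (-4)·(1/4) + (5)·(1/12) = -31/12.
The best pure response is r2 with expected payoff -25/12.

-25/12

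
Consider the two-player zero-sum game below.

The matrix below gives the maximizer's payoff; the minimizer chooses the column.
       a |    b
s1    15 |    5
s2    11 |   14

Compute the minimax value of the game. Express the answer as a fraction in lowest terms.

Row minima are 5 and 11, so the maximizer's maximin is 11; column maxima are 15 and 14, so the minimizer's minimax is 14. These differ, so the equilibrium is in mixed strategies.
Let the maximizer play s1 with probability p. The minimizer is indifferent when 15p + 11(1−p) = 5p + 14(1−p), giving p = 3/13.
Let the minimizer play a with probability q. The maximizer is indifferent when 15q + 5(1−q) = 11q + 14(1−q), giving q = 9/13.
The value is 15·(9/13) + (5)·(4/13) = 155/13.

155/13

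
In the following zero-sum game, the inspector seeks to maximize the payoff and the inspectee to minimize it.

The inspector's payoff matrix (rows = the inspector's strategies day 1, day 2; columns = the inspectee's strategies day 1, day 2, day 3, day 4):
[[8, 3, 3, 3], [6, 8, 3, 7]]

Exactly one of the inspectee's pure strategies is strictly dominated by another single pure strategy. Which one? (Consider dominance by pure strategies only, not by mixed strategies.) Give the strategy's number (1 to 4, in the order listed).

1

The inspectee prefers columns that give the inspector less. Compare day 1 with day 3: 3 < 8, 3 < 6.
So day 3 strictly dominates day 1 for the inspectee; day 1 is strictly dominated.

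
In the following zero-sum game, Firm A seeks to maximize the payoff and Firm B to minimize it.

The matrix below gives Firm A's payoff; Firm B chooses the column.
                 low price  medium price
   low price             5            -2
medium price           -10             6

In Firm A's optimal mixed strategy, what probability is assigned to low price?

Row minima are -2 and -10, so Firm A's maximin is -2; column maxima are 5 and 6, so Firm B's minimax is 5. These differ, so the equilibrium is in mixed strategies.
Let Firm A play low price with probability p. Firm B is indifferent when 5p − 10(1−p) = −2p + 6(1−p), giving p = 16/23.

16/23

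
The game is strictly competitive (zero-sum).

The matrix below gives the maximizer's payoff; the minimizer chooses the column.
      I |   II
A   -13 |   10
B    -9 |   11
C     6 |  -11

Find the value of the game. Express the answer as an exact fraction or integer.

-33/37

Row A is strictly dominated by row B, so the maximizer never plays it.
The remaining 2×2 game on (B, C) × (I, II) has no saddle point. Let the maximizer play B with probability p; indifference gives −9p + 6(1−p) = 11p − 11(1−p), so p = 17/37.
Similarly the minimizer's optimal q on I is 22/37, and the value is -9·(22/37) + (11)·(15/37) = -33/37.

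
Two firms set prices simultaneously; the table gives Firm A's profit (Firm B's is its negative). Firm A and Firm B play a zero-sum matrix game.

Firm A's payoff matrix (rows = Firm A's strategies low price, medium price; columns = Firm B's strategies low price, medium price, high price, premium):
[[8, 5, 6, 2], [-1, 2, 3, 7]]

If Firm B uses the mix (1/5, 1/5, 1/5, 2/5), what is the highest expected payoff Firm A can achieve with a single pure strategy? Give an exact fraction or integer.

low price: (8)·(1/5) + (5)·(1/5) + (6)·(1/5) + (2)·(2/5) = 23/5.
medium price: (-1)·(1/5) + (2)·(1/5) + (3)·(1/5) + (7)·(2/5) = 18/5.
The best pure response is low price with expected payoff 23/5.

23/5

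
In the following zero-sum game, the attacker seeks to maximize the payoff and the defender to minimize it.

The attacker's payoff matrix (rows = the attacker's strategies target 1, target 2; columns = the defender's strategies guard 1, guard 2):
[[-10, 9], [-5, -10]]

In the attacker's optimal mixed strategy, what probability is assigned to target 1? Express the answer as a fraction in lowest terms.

5/24

Row minima are -10 and -10, so the attacker's maximin is -10; column maxima are -5 and 9, so the defender's minimax is -5. These differ, so the equilibrium is in mixed strategies.
Let the attacker play target 1 with probability p. The defender is indifferent when −10p − 5(1−p) = 9p − 10(1−p), giving p = 5/24.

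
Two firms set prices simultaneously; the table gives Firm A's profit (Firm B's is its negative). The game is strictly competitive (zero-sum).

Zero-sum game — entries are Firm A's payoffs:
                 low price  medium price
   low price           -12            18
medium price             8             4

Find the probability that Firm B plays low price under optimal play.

7/17

Row minima are -12 and 4, so Firm A's maximin is 4; column maxima are 8 and 18, so Firm B's minimax is 8. These differ, so the equilibrium is in mixed strategies.
Let Firm B play low price with probability q. Firm A is indifferent when −12q + 18(1−q) = 8q + 4(1−q), giving q = 7/17.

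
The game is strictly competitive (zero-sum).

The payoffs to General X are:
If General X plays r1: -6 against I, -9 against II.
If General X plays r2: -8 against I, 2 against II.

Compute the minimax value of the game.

-84/13

Row minima are -9 and -8, so General X's maximin is -8; column maxima are -6 and 2, so General Y's minimax is -6. These differ, so the equilibrium is in mixed strategies.
Let General X play r1 with probability p. General Y is indifferent when −6p − 8(1−p) = −9p + 2(1−p), giving p = 10/13.
Let General Y play I with probability q. General X is indifferent when −6q − 9(1−q) = −8q + 2(1−q), giving q = 11/13.
The value is -6·(11/13) + (-9)·(2/13) = -84/13.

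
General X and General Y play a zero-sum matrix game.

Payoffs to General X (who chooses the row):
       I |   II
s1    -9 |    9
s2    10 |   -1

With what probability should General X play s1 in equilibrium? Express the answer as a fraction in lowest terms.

11/29

Row minima are -9 and -1, so General X's maximin is -1; column maxima are 10 and 9, so General Y's minimax is 9. These differ, so the equilibrium is in mixed strategies.
Let General X play s1 with probability p. General Y is indifferent when −9p + 10(1−p) = 9p − (1−p), giving p = 11/29.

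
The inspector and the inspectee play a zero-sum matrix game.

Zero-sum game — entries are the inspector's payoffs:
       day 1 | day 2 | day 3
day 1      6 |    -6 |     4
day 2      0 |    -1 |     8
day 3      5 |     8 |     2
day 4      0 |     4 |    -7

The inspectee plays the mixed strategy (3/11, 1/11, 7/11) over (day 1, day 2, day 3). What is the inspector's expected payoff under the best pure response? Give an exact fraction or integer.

5

day 1: (6)·(3/11) + (-6)·(1/11) + (4)·(7/11) = 40/11.
day 2: (0)·(3/11) + (-1)·(1/11) + (8)·(7/11) = 5.
day 3: (5)·(3/11) + (8)·(1/11) + (2)·(7/11) = 37/11.
day 4: (0)·(3/11) + (4)·(1/11) + (-7)·(7/11) = -45/11.
The best pure response is day 2 with expected payoff 5.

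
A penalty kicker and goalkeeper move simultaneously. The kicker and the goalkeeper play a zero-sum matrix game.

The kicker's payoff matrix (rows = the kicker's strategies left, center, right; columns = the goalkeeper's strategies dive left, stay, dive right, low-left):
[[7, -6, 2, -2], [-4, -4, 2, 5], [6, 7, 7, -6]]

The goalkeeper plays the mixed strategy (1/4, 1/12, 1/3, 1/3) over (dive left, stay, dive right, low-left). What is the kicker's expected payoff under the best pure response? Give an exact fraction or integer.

29/12

left: (7)·(1/4) + (-6)·(1/12) + (2)·(1/3) + (-2)·(1/3) = 5/4.
center: (-4)·(1/4) + (-4)·(1/12) + (2)·(1/3) + (5)·(1/3) = 1.
right: (6)·(1/4) + (7)·(1/12) + (7)·(1/3) + (-6)·(1/3) = 29/12.
The best pure response is right with expected payoff 29/12.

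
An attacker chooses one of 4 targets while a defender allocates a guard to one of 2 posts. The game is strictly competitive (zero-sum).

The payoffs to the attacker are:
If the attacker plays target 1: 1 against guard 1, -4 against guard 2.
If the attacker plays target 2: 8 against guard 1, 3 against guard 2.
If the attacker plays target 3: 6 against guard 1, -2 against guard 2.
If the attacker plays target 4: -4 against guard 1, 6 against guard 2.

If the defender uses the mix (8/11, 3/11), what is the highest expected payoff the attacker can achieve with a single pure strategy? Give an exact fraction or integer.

target 1: (1)·(8/11) + (-4)·(3/11) = -4/11.
target 2: (8)·(8/11) + (3)·(3/11) = 73/11.
target 3: (6)·(8/11) + (-2)·(3/11) = 42/11.
target 4: (-4)·(8/11) + (6)·(3/11) = -14/11.
The best pure response is target 2 with expected payoff 73/11.

73/11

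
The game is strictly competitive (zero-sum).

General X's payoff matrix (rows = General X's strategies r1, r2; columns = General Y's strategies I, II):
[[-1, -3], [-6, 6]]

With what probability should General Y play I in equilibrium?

9/14

Row minima are -3 and -6, so General X's maximin is -3; column maxima are -1 and 6, so General Y's minimax is -1. These differ, so the equilibrium is in mixed strategies.
Let General Y play I with probability q. General X is indifferent when −q − 3(1−q) = −6q + 6(1−q), giving q = 9/14.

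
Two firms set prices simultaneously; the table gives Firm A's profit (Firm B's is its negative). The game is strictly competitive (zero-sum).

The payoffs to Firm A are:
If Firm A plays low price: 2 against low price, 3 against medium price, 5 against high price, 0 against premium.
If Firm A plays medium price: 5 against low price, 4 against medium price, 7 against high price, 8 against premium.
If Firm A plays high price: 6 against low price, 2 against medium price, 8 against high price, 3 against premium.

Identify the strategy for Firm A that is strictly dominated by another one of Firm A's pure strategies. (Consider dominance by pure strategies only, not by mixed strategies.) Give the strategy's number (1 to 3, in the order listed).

1

Compare low price with medium price: 5 > 2, 4 > 3, 7 > 5, 8 > 0.
So medium price strictly dominates low price for Firm A; low price is strictly dominated.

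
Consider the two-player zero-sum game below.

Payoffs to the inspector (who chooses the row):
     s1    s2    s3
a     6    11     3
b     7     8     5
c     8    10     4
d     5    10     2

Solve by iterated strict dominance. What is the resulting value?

Row d is strictly dominated by row a (6>5, 11>10, 3>2); eliminate d.
Column s1 is strictly dominated by s3 for the inspectee (3<6, 5<7, 4<8); eliminate s1.
Column s2 is strictly dominated by s3 for the inspectee (3<11, 5<8, 4<10); eliminate s2.
Row a is strictly dominated by row b (5>3); eliminate a.
Row c is strictly dominated by row b (5>4); eliminate c.
Only (b, s3) remains, with payoff 5.

5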